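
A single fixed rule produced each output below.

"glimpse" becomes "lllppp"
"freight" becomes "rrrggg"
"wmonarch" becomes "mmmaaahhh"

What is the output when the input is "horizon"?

ooozzz

The transformation: keep one character in every 3, starting at position 2 (positions 2nd, 5th, 8th, ...), then repeat every character 3 times.
On "horizon" that produces "ooozzz".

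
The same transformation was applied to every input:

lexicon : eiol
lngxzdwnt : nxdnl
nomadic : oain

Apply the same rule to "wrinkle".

rnlw

Rule — move the first character to the end, then keep every other character starting from the first (positions 1st, 3rd, 5th, ...).
For "wrinkle" the result is "rnlw".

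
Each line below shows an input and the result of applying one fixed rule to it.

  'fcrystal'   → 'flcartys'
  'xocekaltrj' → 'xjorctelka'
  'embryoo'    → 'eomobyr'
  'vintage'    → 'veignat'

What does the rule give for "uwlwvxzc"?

ucwzlxwv

The rule is to take characters alternately from the front and the back (1st, last, 2nd, 2nd-last, ...).
Doing the same to "uwlwvxzc": "ucwzlxwv".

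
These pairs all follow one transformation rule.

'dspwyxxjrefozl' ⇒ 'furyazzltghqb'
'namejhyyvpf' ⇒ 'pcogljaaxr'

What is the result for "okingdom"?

qmkpifq

Looking at the pairs, the operation is to delete the last character, then shift every letter 2 places forward in the alphabet (wrapping around).
Working it through for "okingdom": intermediate "okingdo", final "qmkpifq".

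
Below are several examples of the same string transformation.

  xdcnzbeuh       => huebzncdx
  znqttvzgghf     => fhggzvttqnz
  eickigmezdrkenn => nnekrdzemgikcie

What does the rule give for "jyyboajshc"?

What's happening: reverse the string.
For "jyyboajshc" the result is "chsjaobyyj".

chsjaobyyj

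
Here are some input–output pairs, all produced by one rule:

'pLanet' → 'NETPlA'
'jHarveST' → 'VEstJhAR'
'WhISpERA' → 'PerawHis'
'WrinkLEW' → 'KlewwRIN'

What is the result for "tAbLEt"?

leTTaB

What's happening: swap the front and back halves of the string, then flip the case of every letter.
On "tAbLEt": the first step gives "LEttAb", and the second then gives "leTTaB".
(Check on "WrinkLEW": → "kLEWWrin" → "KlewwRIN" ✓)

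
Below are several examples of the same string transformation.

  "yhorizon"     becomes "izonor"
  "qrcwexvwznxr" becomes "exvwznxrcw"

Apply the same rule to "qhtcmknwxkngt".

mknwxkngttc

The transformation: delete the first 2 characters, then move the first 2 characters to the end (rotate left by 2).
Applying both steps to "qhtcmknwxkngt": "tcmknwxkngt", then "mknwxkngttc".
(Check on "yhorizon": → "orizon" → "izonor" ✓)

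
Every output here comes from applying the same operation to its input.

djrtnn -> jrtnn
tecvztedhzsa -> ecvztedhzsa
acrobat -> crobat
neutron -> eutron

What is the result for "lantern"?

antern

In each case the input is transformed by: delete the first character.
Doing the same to "lantern": "antern".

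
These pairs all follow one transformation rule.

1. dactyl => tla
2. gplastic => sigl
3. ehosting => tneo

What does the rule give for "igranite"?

Each output is the input with this applied: swap the front and back halves of the string, then keep every other character starting from the first (positions 1st, 3rd, 5th, ...).
Working it through for "igranite": intermediate "niteigra", final "ntir".

ntir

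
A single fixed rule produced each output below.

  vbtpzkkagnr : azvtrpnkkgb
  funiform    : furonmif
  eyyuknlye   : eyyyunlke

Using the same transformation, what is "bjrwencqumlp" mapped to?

bwurqpnmljec

Looking at the pairs, the operation is to sort the characters into reverse alphabetical order, then move the last character to the front.
"bjrwencqumlp" → "wurqpnmljecb" → "bwurqpnmljec".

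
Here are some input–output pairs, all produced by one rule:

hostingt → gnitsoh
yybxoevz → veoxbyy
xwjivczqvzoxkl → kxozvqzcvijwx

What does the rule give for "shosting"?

Each output is the input with this applied: delete the last character, then reverse the string.
Working it through for "shosting": intermediate "shostin", final "nitsohs".

nitsohs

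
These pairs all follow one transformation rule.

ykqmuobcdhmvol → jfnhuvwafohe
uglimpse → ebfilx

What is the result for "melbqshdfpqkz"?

eujlawyijds

The pattern: shift every letter 7 places backward in the alphabet (wrapping around), then delete the first 2 characters.
Applying both steps to "melbqshdfpqkz": "fxeujlawyijds", then "eujlawyijds".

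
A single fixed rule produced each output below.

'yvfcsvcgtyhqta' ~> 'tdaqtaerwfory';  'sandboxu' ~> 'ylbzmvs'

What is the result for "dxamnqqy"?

vykloow

In each case the input is transformed by: delete the first character, then shift every letter 2 places backward in the alphabet (wrapping around).
"dxamnqqy" → "xamnqqy" → "vykloow".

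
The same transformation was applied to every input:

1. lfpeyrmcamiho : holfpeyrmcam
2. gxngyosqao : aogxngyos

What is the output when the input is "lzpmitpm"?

The rule is to move the last 3 characters to the front (rotate right by 3), then delete the first character.
Working it through for "lzpmitpm": intermediate "tpmlzpmi", final "pmlzpmi".

pmlzpmi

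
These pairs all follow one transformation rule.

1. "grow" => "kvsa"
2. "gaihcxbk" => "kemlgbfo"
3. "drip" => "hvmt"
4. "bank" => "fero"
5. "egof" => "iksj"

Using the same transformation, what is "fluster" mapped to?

Each output is the input with this applied: shift every letter 4 places forward in the alphabet (wrapping around).
On "fluster" that produces "jpywxiv".

jpywxiv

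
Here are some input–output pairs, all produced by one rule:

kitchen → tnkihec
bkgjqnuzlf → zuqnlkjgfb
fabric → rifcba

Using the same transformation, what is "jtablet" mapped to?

ttljeba

In each case the input is transformed by: sort the characters into reverse alphabetical order.
Doing the same to "jtablet": "ttljeba".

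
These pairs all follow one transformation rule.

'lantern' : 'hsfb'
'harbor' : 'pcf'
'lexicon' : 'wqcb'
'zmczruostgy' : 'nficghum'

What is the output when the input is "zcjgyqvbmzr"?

The rule is to delete the first 3 characters, then shift every letter 12 places backward in the alphabet (wrapping around).
Applying both steps to "zcjgyqvbmzr": "gyqvbmzr", then "umejpanf".

umejpanf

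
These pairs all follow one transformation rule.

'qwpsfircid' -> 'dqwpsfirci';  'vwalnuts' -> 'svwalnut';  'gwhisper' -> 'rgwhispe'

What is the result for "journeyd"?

The pattern: move the last character to the front.
For "journeyd" the result is "djourney".

djourney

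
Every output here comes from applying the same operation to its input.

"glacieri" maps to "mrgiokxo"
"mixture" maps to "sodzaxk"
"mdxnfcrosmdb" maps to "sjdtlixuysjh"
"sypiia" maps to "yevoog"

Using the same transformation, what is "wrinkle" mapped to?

What's happening: shift every letter 6 places forward in the alphabet (wrapping around).
So "wrinkle" becomes "cxotqrk".

cxotqrk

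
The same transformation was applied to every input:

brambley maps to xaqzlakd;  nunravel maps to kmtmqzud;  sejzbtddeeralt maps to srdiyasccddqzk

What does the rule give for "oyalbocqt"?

snxzkanbp

In each case the input is transformed by: shift every letter 1 place backward in the alphabet (wrapping around), then move the last character to the front.
For "oyalbocqt", step one produces "nxzkanbps"; step two turns that into "snxzkanbp".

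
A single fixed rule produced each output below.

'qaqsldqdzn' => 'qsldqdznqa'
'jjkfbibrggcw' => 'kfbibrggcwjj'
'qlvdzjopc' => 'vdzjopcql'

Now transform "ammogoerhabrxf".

mogoerhabrxfam

The rule is to move the first 2 characters to the end (rotate left by 2).
Doing the same to "ammogoerhabrxf": "mogoerhabrxfam".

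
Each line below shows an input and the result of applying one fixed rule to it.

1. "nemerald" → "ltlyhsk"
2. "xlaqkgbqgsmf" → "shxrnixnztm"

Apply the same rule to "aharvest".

ohyclza

The transformation: delete the first character, then shift every letter 7 places forward in the alphabet (wrapping around).
Working it through for "aharvest": intermediate "harvest", final "ohyclza".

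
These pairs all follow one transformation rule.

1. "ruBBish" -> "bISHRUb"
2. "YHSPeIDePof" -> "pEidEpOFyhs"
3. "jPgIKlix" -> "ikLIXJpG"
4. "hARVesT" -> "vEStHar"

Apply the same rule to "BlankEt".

Rule — move the first 3 characters to the end (rotate left by 3), then flip the case of every letter.
Doing the same to "BlankEt": "NKeTbLA".

NKeTbLA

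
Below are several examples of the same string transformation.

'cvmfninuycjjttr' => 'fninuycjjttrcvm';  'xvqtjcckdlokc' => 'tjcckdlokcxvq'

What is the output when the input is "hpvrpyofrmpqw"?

Rule — move the first 3 characters to the end (rotate left by 3).
On "hpvrpyofrmpqw" that produces "rpyofrmpqwhpv".

rpyofrmpqwhpv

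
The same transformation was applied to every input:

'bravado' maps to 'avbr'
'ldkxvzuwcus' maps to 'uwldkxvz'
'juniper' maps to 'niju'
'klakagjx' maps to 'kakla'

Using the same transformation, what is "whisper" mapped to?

The rule is to delete the last 3 characters, then move the last 2 characters to the front (rotate right by 2).
Doing the same to "whisper": "iswh".

iswh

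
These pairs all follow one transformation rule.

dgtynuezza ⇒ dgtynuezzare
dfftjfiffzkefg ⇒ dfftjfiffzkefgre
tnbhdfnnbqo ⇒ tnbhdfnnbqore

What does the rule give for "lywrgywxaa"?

lywrgywxaare

What's happening: append "re".
So "lywrgywxaa" becomes "lywrgywxaare".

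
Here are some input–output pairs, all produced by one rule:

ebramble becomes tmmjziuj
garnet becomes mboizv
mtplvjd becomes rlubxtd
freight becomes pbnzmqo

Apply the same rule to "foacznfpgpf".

Looking at the pairs, the operation is to shift every letter 8 places forward in the alphabet (wrapping around), then move the last 2 characters to the front (rotate right by 2).
Applying both steps to "foacznfpgpf": "nwikhvnxoxn", then "xnnwikhvnxo".

xnnwikhvnxo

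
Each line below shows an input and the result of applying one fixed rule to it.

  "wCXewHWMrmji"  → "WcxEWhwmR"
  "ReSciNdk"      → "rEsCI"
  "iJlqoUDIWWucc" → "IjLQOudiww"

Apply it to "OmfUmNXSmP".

oMFuMnx

Rule — flip the case of every letter, then delete the last 3 characters.
Working it through for "OmfUmNXSmP": intermediate "oMFuMnxsMp", final "oMFuMnx".
(Check on "iJlqoUDIWWucc": → "IjLQOudiwwUCC" → "IjLQOudiww" ✓)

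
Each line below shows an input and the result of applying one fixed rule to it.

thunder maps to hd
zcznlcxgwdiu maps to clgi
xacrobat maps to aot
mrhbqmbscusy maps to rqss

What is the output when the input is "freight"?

The pattern: keep one character in every 3, starting at position 2 (positions 2nd, 5th, 8th, ...).
Doing the same to "freight": "rg".

rg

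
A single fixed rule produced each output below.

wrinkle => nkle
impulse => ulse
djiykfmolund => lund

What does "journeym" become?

neym

The transformation: keep only the last 4 characters.
Applying that to "journeym" gives "neym".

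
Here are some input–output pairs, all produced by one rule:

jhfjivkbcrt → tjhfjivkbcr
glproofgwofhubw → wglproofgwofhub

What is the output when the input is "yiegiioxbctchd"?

dyiegiioxbctch

Rule — move the last character to the front.
Doing the same to "yiegiioxbctchd": "dyiegiioxbctch".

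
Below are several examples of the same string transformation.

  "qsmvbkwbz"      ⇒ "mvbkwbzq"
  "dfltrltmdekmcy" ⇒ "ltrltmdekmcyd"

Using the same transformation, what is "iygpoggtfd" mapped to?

The pattern: move the first character to the end, then delete the first character.
"iygpoggtfd" → "ygpoggtfdi" → "gpoggtfdi".

gpoggtfdi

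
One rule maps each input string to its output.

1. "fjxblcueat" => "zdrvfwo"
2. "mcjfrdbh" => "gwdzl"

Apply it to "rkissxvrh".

The transformation: shift every letter 6 places backward in the alphabet (wrapping around), then delete the last 3 characters.
Working it through for "rkissxvrh": intermediate "lecmmrplb", final "lecmmr".

lecmmr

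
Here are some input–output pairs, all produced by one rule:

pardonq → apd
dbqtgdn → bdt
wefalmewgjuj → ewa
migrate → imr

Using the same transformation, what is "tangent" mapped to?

atg

What's happening: swap each adjacent pair of characters (1↔2, 3↔4, ...), then keep only the first 3 characters.
So "tangent" becomes "atg".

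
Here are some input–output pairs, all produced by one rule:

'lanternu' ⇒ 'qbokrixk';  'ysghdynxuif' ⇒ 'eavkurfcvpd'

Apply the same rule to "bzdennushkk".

In each case the input is transformed by: move the first 3 characters to the end (rotate left by 3), then shift every letter 3 places backward in the alphabet (wrapping around).
Starting from "bzdennushkk": after the first operation, "ennushkkbzd"; after the second, "bkkrpehhywa".

bkkrpehhywa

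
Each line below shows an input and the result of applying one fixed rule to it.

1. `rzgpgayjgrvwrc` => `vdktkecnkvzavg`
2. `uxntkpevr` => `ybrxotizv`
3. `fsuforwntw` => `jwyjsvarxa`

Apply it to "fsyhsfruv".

The transformation: shift every letter 4 places forward in the alphabet (wrapping around).
"fsyhsfruv" → "jwclwjvyz".

jwclwjvyz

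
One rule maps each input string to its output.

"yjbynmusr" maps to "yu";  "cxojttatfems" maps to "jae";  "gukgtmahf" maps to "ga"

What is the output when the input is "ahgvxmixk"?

The transformation: delete the first 2 characters, then keep one character in every 3, starting at position 2 (positions 2nd, 5th, 8th, ...).
On "ahgvxmixk": the first step gives "gvxmixk", and the second then gives "vi".

vi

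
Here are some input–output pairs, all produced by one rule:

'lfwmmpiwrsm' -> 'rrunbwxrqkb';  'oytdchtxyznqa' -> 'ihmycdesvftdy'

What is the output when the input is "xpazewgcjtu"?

ejblhoyzcuf

Looking at the pairs, the operation is to shift every letter 5 places forward in the alphabet (wrapping around), then move the first 3 characters to the end (rotate left by 3).
Working it through for "xpazewgcjtu": intermediate "cufejblhoyz", final "ejblhoyzcuf".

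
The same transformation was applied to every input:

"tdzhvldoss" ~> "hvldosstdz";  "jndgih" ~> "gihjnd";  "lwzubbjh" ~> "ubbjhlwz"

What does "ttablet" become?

The pattern: move the first 3 characters to the end (rotate left by 3).
So "ttablet" becomes "blettta".

blettta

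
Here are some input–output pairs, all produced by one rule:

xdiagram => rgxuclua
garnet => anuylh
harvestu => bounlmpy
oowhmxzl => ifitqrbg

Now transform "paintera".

juulcyhn

The transformation: take characters alternately from the front and the back (1st, last, 2nd, 2nd-last, ...), then shift every letter 6 places backward in the alphabet (wrapping around).
So "paintera" becomes "juulcyhn".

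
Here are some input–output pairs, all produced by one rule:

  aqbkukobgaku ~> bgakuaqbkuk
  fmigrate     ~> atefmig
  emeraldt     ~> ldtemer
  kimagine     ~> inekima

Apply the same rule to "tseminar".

nartsem

The rule is to swap the front and back halves of the string, then delete the first character.
"tseminar" → "inartsem" → "nartsem".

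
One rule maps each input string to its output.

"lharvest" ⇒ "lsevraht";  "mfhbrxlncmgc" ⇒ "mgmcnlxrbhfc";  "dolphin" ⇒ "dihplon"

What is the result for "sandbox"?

sobdnax

Looking at the pairs, the operation is to reverse the string, then swap the first and last characters.
Applying that to "sandbox" gives "sobdnax".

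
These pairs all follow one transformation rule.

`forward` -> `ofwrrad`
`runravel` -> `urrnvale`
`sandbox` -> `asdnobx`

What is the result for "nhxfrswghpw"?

What's happening: swap each adjacent pair of characters (1↔2, 3↔4, ...).
On "nhxfrswghpw" that produces "hnfxsrgwphw".

hnfxsrgwphw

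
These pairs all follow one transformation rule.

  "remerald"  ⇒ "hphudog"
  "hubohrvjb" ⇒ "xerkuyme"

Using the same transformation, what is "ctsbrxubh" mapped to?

wveuaxek

In each case the input is transformed by: shift every letter 3 places forward in the alphabet (wrapping around), then delete the first character.
"ctsbrxubh" → "fwveuaxek" → "wveuaxek".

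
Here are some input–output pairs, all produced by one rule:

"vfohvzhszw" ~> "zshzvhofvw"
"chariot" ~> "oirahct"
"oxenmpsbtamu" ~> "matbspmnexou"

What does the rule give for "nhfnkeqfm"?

fqeknfhnm

Rule — reverse the string, then move the first character to the end.
Working it through for "nhfnkeqfm": intermediate "mfqeknfhn", final "fqeknfhnm".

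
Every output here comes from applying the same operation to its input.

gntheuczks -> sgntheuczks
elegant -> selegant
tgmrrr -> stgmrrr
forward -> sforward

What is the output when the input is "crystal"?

In each case the input is transformed by: prepend "s".
So "crystal" becomes "scrystal".

scrystal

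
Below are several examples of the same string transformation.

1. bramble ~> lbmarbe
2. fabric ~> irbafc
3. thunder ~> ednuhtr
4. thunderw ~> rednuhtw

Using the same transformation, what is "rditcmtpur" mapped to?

uptmctidrr

Each output is the input with this applied: move the last character to the front, then reverse the string.
On "rditcmtpur": the first step gives "rrditcmtpu", and the second then gives "uptmctidrr".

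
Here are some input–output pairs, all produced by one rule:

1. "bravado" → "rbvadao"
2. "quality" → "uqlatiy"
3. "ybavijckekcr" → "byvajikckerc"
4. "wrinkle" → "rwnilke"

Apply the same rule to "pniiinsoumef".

Rule — swap each adjacent pair of characters (1↔2, 3↔4, ...).
Applying that to "pniiinsoumef" gives "npiiniosmufe".

npiiniosmufe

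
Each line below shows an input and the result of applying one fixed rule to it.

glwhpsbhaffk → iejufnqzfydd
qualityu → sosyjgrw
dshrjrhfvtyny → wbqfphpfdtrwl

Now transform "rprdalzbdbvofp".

npnpbyjxzbztmd

In each case the input is transformed by: move the last character to the front, then shift every letter 2 places backward in the alphabet (wrapping around).
"rprdalzbdbvofp" → "prprdalzbdbvof" → "npnpbyjxzbztmd".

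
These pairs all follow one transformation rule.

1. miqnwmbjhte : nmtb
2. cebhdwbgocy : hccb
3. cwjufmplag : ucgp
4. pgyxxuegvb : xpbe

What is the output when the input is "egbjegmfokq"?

jekm

The transformation: keep one character in every 3, starting at position 1 (positions 1st, 4th, 7th, ...), then swap each adjacent pair of characters (1↔2, 3↔4, ...).
Starting from "egbjegmfokq": after the first operation, "ejmk"; after the second, "jekm".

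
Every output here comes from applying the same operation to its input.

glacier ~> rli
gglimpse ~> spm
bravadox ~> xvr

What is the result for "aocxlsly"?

The transformation: sort the characters into reverse alphabetical order, then keep only the first 3 characters.
On "aocxlsly": the first step gives "yxsollca", and the second then gives "yxs".

yxs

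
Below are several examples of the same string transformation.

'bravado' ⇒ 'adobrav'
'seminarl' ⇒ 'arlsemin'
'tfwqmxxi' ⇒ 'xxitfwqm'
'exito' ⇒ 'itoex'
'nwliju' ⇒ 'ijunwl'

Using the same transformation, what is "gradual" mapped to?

ualgrad

The transformation: move the last 3 characters to the front (rotate right by 3).
"gradual" → "ualgrad".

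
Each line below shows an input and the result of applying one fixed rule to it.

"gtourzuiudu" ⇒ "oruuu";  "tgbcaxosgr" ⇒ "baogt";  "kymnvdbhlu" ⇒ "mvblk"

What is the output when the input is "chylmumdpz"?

Each output is the input with this applied: move the first character to the end, then keep every other character starting from the second (positions 2nd, 4th, 6th, ...).
Starting from "chylmumdpz": after the first operation, "hylmumdpzc"; after the second, "ymmpc".
(Check on "tgbcaxosgr": → "gbcaxosgrt" → "baogt" ✓)

ymmpc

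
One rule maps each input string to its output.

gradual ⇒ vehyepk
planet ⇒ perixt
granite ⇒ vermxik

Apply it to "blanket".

peroixf

Rule — shift every letter 4 places forward in the alphabet (wrapping around), then move the first character to the end.
Working it through for "blanket": intermediate "fperoix", final "peroixf".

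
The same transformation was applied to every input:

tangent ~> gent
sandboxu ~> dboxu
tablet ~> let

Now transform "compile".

pile

Each output is the input with this applied: delete the first 3 characters.
So "compile" becomes "pile".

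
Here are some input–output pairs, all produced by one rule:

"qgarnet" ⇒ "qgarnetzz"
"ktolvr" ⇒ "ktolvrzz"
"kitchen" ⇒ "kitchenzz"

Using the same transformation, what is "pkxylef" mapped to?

pkxylefzz

The transformation: append "zz".
Applying that to "pkxylef" gives "pkxylefzz".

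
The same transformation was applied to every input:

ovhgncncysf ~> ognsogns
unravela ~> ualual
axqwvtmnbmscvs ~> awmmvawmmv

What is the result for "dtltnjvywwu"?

Looking at the pairs, the operation is to keep one character in every 3, starting at position 1 (positions 1st, 4th, 7th, ...), then write the whole string twice.
"dtltnjvywwu" → "dtvw" → "dtvwdtvw".

dtvwdtvw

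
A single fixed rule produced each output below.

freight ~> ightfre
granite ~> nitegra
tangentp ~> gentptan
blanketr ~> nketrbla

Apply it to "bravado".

vadobra

In each case the input is transformed by: move the first 3 characters to the end (rotate left by 3).
For "bravado" the result is "vadobra".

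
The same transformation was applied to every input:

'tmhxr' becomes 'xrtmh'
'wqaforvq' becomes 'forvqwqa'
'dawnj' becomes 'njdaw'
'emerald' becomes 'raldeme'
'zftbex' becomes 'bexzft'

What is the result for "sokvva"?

Rule — move the first 3 characters to the end (rotate left by 3).
So "sokvva" becomes "vvasok".

vvasok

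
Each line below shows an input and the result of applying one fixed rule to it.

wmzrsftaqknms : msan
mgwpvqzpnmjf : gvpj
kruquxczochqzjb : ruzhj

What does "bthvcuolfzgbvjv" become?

The rule is to keep one character in every 3, starting at position 2 (positions 2nd, 5th, 8th, ...).
For "bthvcuolfzgbvjv" the result is "tclgj".

tclgj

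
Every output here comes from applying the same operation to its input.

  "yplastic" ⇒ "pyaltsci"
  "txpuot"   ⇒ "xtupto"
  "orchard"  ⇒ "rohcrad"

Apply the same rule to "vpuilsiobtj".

pviusloitbj

The transformation: swap each adjacent pair of characters (1↔2, 3↔4, ...).
"vpuilsiobtj" → "pviusloitbj".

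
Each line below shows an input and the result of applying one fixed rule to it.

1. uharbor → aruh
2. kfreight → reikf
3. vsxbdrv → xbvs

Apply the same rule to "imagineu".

Each output is the input with this applied: delete the last 3 characters, then move the first 2 characters to the end (rotate left by 2).
For "imagineu", step one produces "imagi"; step two turns that into "agiim".
(Check on "uharbor": → "uhar" → "aruh" ✓)

agiim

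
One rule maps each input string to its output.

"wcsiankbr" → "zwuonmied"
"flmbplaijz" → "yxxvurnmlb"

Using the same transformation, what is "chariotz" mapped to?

What's happening: shift every letter 12 places forward in the alphabet (wrapping around), then sort the characters into reverse alphabetical order.
"chariotz" → "otmduafl" → "utomlfda".

utomlfda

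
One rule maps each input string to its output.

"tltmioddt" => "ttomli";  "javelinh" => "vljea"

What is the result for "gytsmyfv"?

ytsmg

The pattern: delete the last 3 characters, then sort the characters into reverse alphabetical order.
Working it through for "gytsmyfv": intermediate "gytsm", final "ytsmg".
(Check on "tltmioddt": → "tltmio" → "ttomli" ✓)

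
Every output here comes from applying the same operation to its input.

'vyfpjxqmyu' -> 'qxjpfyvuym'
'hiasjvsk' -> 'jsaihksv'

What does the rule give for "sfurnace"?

nrufseca

The rule is to move the last 3 characters to the front (rotate right by 3), then reverse the string.
Working it through for "sfurnace": intermediate "acesfurn", final "nrufseca".
(Check on "hiasjvsk": → "vskhiasj" → "jsaihksv" ✓)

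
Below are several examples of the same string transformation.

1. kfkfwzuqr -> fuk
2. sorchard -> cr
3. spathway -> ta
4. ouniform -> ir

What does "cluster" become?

The transformation: move the first character to the end, then keep one character in every 3, starting at position 3 (positions 3rd, 6th, 9th, ...).
For "cluster" the result is "sr".

sr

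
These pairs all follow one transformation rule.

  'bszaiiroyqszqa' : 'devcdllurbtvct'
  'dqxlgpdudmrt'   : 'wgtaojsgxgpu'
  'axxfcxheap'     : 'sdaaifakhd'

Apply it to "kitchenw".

The rule is to shift every letter 3 places forward in the alphabet (wrapping around), then move the last character to the front.
Applying both steps to "kitchenw": "nlwfkhqz", then "znlwfkhq".

znlwfkhq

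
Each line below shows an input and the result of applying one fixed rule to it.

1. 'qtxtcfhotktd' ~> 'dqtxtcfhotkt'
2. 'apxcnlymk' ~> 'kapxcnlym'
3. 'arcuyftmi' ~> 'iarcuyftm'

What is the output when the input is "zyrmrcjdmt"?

In each case the input is transformed by: move the last character to the front.
Doing the same to "zyrmrcjdmt": "tzyrmrcjdm".

tzyrmrcjdm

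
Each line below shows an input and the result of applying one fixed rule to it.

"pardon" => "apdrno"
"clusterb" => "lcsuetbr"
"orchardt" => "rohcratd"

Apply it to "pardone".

The rule is to swap each adjacent pair of characters (1↔2, 3↔4, ...).
On "pardone" that produces "apdrnoe".

apdrnoe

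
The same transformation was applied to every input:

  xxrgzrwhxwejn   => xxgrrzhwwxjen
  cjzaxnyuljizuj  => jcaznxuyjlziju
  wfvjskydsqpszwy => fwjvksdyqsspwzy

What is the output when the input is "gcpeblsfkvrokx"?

What's happening: swap each adjacent pair of characters (1↔2, 3↔4, ...).
On "gcpeblsfkvrokx" that produces "cgeplbfsvkorxk".

cgeplbfsvkorxk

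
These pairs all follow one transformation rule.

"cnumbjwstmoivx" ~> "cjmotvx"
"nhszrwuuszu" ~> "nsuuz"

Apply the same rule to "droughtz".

What's happening: sort the characters into alphabetical order, then keep every other character starting from the second (positions 2nd, 4th, 6th, ...).
Applying that to "droughtz" gives "gotz".

gotz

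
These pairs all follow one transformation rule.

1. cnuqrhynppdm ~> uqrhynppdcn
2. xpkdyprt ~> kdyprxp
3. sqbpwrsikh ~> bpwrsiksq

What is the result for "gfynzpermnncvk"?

ynzpermnncvgf

Rule — delete the last character, then move the first 2 characters to the end (rotate left by 2).
"gfynzpermnncvk" → "gfynzpermnncv" → "ynzpermnncvgf".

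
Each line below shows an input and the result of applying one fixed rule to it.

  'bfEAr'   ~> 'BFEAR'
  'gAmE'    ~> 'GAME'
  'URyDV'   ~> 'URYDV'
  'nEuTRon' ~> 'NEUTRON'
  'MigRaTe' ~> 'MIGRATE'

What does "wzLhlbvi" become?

WZLHLBVI

The rule is to convert every letter to uppercase.
Doing the same to "wzLhlbvi": "WZLHLBVI".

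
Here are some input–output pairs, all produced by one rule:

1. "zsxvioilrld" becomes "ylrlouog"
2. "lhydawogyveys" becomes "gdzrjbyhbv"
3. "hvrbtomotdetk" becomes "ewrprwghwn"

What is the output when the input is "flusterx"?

vwhua

In each case the input is transformed by: shift every letter 3 places forward in the alphabet (wrapping around), then delete the first 3 characters.
"flusterx" → "ioxvwhua" → "vwhua".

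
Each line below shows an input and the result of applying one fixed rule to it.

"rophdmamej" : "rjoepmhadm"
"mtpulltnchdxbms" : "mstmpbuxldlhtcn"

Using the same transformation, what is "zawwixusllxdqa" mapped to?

zaaqwdwxilxlus

The rule is to take characters alternately from the front and the back (1st, last, 2nd, 2nd-last, ...).
Applying that to "zawwixusllxdqa" gives "zaaqwdwxilxlus".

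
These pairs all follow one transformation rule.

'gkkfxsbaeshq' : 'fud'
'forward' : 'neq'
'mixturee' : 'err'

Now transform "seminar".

The pattern: shift every letter 13 places forward in the alphabet (wrapping around) — i.e. ROT13, then keep only the last 3 characters.
Applying both steps to "seminar": "frzvane", then "ane".
(Check on "mixturee": → "zvkgherr" → "err" ✓)

ane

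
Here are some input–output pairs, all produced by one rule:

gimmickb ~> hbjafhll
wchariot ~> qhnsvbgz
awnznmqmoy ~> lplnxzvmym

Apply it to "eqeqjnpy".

imoxdpdp

Rule — shift every letter 1 place backward in the alphabet (wrapping around), then swap the front and back halves of the string.
"eqeqjnpy" → "dpdpimox" → "imoxdpdp".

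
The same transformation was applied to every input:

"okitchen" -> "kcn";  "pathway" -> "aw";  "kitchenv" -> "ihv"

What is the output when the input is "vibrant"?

ia

Each output is the input with this applied: keep one character in every 3, starting at position 2 (positions 2nd, 5th, 8th, ...).
So "vibrant" becomes "ia".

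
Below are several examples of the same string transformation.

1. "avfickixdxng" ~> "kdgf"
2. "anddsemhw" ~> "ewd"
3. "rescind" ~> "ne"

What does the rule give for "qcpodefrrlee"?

The rule is to move the first 3 characters to the end (rotate left by 3), then keep one character in every 3, starting at position 3 (positions 3rd, 6th, 9th, ...).
"qcpodefrrlee" → "erep".

erep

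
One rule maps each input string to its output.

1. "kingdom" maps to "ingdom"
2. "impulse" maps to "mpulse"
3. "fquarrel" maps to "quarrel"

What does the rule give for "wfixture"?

fixture

The transformation: delete the first character.
Doing the same to "wfixture": "fixture".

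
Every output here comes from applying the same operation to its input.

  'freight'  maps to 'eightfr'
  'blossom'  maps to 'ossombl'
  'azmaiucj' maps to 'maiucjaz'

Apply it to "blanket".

anketbl

Each output is the input with this applied: move the first 2 characters to the end (rotate left by 2).
For "blanket" the result is "anketbl".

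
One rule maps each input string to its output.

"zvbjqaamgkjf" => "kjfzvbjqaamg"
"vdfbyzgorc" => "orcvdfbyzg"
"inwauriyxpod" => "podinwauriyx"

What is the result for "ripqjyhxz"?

Rule — move the last 3 characters to the front (rotate right by 3).
Applying that to "ripqjyhxz" gives "hxzripqjy".

hxzripqjy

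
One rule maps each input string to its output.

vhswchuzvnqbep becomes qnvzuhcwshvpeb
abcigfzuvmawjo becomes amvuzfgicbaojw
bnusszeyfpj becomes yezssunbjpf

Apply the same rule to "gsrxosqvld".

Looking at the pairs, the operation is to move the last 3 characters to the front (rotate right by 3), then reverse the string.
On "gsrxosqvld": the first step gives "vldgsrxosq", and the second then gives "qsoxrsgdlv".
(Check on "vhswchuzvnqbep": → "bepvhswchuzvnq" → "qnvzuhcwshvpeb" ✓)

qsoxrsgdlv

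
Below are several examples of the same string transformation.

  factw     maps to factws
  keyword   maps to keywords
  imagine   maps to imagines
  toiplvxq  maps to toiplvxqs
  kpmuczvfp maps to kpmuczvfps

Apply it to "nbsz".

Rule — append "s".
Applying that to "nbsz" gives "nbszs".

nbszs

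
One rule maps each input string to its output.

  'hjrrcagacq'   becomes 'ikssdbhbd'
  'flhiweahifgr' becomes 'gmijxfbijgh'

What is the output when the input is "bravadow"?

Each output is the input with this applied: shift every letter 1 place forward in the alphabet (wrapping around), then delete the last character.
Applying both steps to "bravadow": "csbwbepx", then "csbwbep".
(Check on "hjrrcagacq": → "ikssdbhbdr" → "ikssdbhbd" ✓)

csbwbep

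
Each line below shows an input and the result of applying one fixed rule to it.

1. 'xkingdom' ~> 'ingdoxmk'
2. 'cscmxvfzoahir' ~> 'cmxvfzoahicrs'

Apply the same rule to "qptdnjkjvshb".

Looking at the pairs, the operation is to swap the first and last characters, then move the first 2 characters to the end (rotate left by 2).
"qptdnjkjvshb" → "tdnjkjvshqbp".
(Check on "xkingdom": → "mkingdox" → "ingdoxmk" ✓)

tdnjkjvshqbp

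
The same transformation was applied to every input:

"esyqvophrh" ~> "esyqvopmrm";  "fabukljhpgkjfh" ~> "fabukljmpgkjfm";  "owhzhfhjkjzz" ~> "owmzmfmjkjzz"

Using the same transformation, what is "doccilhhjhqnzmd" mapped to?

The transformation: replace every "h" with "m".
On "doccilhhjhqnzmd" that produces "doccilmmjmqnzmd".

doccilmmjmqnzmd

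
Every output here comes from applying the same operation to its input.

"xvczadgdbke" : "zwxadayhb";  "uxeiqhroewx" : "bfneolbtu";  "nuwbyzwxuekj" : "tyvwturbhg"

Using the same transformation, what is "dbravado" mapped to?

In each case the input is transformed by: shift every letter 3 places backward in the alphabet (wrapping around), then delete the first 2 characters.
Starting from "dbravado": after the first operation, "ayoxsxal"; after the second, "oxsxal".
(Check on "nuwbyzwxuekj": → "krtyvwturbhg" → "tyvwturbhg" ✓)

oxsxal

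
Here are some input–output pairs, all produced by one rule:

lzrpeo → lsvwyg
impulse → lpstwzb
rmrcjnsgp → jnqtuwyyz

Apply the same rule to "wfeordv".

klmvycd

Rule — sort the characters into alphabetical order, then shift every letter 7 places forward in the alphabet (wrapping around).
"wfeordv" → "deforvw" → "klmvycd".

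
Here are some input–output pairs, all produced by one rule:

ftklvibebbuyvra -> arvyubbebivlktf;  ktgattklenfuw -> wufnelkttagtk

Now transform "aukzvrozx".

xzorvzkua

The pattern: reverse the string.
So "aukzvrozx" becomes "xzorvzkua".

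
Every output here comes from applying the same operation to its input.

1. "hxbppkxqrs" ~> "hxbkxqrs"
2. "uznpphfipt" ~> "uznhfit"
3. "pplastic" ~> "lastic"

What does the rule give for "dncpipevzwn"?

Looking at the pairs, the operation is to remove every "p".
So "dncpipevzwn" becomes "dncievzwn".

dncievzwn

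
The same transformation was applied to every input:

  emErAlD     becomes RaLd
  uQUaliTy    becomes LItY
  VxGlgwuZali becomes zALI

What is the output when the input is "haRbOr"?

rBoR

Each output is the input with this applied: flip the case of every letter, then keep only the last 4 characters.
On "haRbOr": the first step gives "HArBoR", and the second then gives "rBoR".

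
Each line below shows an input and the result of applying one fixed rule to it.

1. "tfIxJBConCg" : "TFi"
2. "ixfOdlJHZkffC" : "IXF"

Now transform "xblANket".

Rule — flip the case of every letter, then keep only the first 3 characters.
For "xblANket", step one produces "XBLanKET"; step two turns that into "XBL".

XBL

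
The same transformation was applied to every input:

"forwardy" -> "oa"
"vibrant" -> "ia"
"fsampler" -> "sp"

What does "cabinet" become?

an

Each output is the input with this applied: move the last character to the front, then keep one character in every 3, starting at position 3 (positions 3rd, 6th, 9th, ...).
"cabinet" → "tcabine" → "an".
(Check on "forwardy": → "yforward" → "oa" ✓)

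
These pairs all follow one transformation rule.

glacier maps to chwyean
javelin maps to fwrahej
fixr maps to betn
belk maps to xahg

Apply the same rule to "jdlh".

The rule is to shift every letter 4 places backward in the alphabet (wrapping around).
For "jdlh" the result is "fzhd".

fzhd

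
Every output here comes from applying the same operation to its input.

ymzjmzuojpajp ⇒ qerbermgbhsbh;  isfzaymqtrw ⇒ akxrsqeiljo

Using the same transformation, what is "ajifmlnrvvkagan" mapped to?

The rule is to shift every letter 8 places backward in the alphabet (wrapping around).
So "ajifmlnrvvkagan" becomes "sbaxedfjnncsysf".

sbaxedfjnncsysf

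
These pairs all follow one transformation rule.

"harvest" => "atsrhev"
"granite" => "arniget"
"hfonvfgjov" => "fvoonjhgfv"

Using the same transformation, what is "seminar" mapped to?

Rule — sort the characters into reverse alphabetical order, then swap the first and last characters.
Starting from "seminar": after the first operation, "srnmiea"; after the second, "arnmies".

arnmies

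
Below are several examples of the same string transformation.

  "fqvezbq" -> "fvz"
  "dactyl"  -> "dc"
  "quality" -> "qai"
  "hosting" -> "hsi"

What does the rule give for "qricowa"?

What's happening: keep every other character starting from the first (positions 1st, 3rd, 5th, ...), then delete the last character.
For "qricowa", step one produces "qioa"; step two turns that into "qio".
(Check on "quality": → "qaiy" → "qai" ✓)

qio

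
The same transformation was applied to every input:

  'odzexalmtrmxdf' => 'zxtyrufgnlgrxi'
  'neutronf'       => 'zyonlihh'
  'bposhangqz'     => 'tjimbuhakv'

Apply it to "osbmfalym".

In each case the input is transformed by: shift every letter 6 places backward in the alphabet (wrapping around), then swap the first and last characters.
Applying both steps to "osbmfalym": "imvgzufsg", then "gmvgzufsi".

gmvgzufsi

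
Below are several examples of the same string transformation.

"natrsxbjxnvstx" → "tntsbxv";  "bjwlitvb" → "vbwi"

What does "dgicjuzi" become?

zdij

The rule is to move the last 2 characters to the front (rotate right by 2), then keep every other character starting from the first (positions 1st, 3rd, 5th, ...).
"dgicjuzi" → "zidgicju" → "zdij".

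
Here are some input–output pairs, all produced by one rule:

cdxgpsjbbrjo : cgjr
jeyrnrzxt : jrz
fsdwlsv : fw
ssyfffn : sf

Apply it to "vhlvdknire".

vvn

Looking at the pairs, the operation is to move the last 2 characters to the front (rotate right by 2), then keep one character in every 3, starting at position 3 (positions 3rd, 6th, 9th, ...).
Applying both steps to "vhlvdknire": "revhlvdkni", then "vvn".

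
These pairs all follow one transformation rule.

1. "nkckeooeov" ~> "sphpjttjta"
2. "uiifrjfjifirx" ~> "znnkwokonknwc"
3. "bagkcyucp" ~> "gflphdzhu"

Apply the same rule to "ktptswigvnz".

pyuyxbnlase

The pattern: shift every letter 5 places forward in the alphabet (wrapping around).
On "ktptswigvnz" that produces "pyuyxbnlase".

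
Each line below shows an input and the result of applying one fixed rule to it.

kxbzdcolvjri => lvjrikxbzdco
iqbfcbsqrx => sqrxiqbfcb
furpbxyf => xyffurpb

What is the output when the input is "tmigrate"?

atetmigr

The pattern: swap the front and back halves of the string, then move the first character to the end.
Applying both steps to "tmigrate": "ratetmig", then "atetmigr".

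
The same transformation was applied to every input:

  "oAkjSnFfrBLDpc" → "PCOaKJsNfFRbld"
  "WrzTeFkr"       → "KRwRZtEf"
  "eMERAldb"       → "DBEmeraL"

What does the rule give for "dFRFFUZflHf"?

The pattern: flip the case of every letter, then move the last 2 characters to the front (rotate right by 2).
"dFRFFUZflHf" → "DfrffuzFLhF" → "hFDfrffuzFL".

hFDfrffuzFL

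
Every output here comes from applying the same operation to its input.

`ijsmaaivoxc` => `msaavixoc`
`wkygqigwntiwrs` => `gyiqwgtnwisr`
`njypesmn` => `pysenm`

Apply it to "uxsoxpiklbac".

The transformation: delete the first 2 characters, then swap each adjacent pair of characters (1↔2, 3↔4, ...).
On "uxsoxpiklbac": the first step gives "soxpiklbac", and the second then gives "ospxkiblca".

ospxkiblca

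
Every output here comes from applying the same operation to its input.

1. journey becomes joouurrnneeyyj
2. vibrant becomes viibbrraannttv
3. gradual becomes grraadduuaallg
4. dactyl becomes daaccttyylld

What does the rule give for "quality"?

quuaalliittyyq

The rule is to double every character, then move the first character to the end.
For "quality" the result is "quuaalliittyyq".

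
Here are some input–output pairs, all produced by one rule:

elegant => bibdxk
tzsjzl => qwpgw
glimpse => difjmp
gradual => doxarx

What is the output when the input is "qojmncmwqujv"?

Looking at the pairs, the operation is to delete the last character, then shift every letter 3 places backward in the alphabet (wrapping around).
"qojmncmwqujv" → "nlgjkzjtnrg".

nlgjkzjtnrg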